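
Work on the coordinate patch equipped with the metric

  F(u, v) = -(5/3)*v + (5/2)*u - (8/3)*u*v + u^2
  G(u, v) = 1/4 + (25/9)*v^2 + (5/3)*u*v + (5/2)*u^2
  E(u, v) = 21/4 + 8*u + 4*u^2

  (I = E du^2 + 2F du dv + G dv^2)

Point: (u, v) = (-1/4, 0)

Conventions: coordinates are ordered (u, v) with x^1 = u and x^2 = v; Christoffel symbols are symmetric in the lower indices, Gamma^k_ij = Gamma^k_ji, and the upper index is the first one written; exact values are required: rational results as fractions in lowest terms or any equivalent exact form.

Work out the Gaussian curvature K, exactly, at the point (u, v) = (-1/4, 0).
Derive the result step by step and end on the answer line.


E = 7/2, F = -9/16, G = 13/32, EG - F^2 = 283/256 at the point
E_u = 6, E_v = 0, F_u = 2, F_v = -1, G_u = -5/4, G_v = -5/12
E_vv = 0, F_uv = -8/3, G_uu = 5
Evaluate Brioschi's two determinant matrices M1, M2 and divide by (EG - F^2)^2.
M1 = [[-E_vv/2 + F_uv - G_uu/2, E_u/2, F_u - E_v/2], [F_v - G_u/2, E, F], [G_v/2, F, G]] = [[-31/6, 3, 2], [-3/8, 7/2, -9/16], [-5/24, -9/16, 13/32]]; det M1 = -4643/1536
M2 = [[0, E_v/2, G_u/2], [E_v/2, E, F], [G_u/2, F, G]] = [[0, 0, -5/8], [0, 7/2, -9/16], [-5/8, -9/16, 13/32]]; det M2 = -175/128
det M1 - det M2 = -2543/1536; K = -2543/1536 / (283/256)^2 = -325504/240267

Answer: K = -325504/240267


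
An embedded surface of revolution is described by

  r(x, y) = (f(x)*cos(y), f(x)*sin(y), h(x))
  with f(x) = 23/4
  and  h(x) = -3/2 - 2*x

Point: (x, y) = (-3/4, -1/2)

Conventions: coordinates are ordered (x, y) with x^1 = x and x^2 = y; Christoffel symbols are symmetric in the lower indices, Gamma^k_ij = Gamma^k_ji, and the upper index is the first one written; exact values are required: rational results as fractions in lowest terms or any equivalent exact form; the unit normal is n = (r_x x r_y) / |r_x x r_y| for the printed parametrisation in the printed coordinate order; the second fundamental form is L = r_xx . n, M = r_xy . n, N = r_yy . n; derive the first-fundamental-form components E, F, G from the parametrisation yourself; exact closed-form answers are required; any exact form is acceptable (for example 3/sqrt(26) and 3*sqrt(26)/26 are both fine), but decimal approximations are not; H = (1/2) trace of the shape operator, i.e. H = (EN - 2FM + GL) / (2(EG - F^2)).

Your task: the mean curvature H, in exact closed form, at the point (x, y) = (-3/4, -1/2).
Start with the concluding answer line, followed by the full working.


Answer: H = -2/23

f = 23/4, f' = 0, f'' = 0, h' = -2, h'' = 0
E = 4, F = 0, G = 529/16; answer radicand W^2 = 4
unnormalised second-form numerators: l = 0, m = 0, n = -23/2; L = l/sqrt(4), and similarly M = m/sqrt(W^2), N = n/sqrt(W^2)
H = (E*n - 2*F*m + G*l) / (2*(EG - F^2)*sqrt(W^2)); E*n - 2*F*m + G*l = -46, EG - F^2 = 529/4, so H = (-4/23)/sqrt(4)


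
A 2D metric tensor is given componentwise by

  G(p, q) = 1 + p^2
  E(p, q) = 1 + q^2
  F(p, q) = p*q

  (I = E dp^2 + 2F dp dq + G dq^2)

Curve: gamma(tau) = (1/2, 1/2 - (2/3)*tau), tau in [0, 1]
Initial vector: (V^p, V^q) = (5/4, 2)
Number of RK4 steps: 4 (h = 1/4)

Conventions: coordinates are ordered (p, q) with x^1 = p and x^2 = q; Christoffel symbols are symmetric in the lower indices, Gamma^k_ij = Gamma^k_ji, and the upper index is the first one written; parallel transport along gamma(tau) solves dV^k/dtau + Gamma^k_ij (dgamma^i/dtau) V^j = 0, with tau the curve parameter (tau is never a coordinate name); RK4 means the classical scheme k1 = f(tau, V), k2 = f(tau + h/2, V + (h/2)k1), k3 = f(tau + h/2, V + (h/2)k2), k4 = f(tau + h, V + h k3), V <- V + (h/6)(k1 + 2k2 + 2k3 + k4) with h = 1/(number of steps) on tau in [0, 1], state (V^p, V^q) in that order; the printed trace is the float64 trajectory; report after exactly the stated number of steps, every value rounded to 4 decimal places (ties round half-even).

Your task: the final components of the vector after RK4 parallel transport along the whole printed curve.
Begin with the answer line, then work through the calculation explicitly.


Answer: V^p = 1.3543, V^q = 2.3403

gamma'(tau) = (0, -2/3); f(tau, V)^k = -Gamma^k_ij(gamma(tau)) gamma'^i(tau) V^j; h = 1/4; intermediate values shown to 6 dp
curve data and Christoffel symbols at the stage parameters:
  tau = 0.000000: gamma = (0.500000, 0.500000), gamma' = (0.000000, -0.666667); Gamma_ppp = 0.000000, Gamma_ppq = 0.333333, Gamma_pqq = 0.000000, Gamma_qpp = 0.000000, Gamma_qpq = 0.333333, Gamma_qqq = 0.000000
  tau = 0.125000: gamma = (0.500000, 0.416667), gamma' = (0.000000, -0.666667); Gamma_ppp = 0.000000, Gamma_ppq = 0.292683, Gamma_pqq = 0.000000, Gamma_qpp = 0.000000, Gamma_qpq = 0.351220, Gamma_qqq = 0.000000
  tau = 0.250000: gamma = (0.500000, 0.333333), gamma' = (0.000000, -0.666667); Gamma_ppp = 0.000000, Gamma_ppq = 0.244898, Gamma_pqq = 0.000000, Gamma_qpp = 0.000000, Gamma_qpq = 0.367347, Gamma_qqq = 0.000000
  tau = 0.375000: gamma = (0.500000, 0.250000), gamma' = (0.000000, -0.666667); Gamma_ppp = 0.000000, Gamma_ppq = 0.190476, Gamma_pqq = 0.000000, Gamma_qpp = 0.000000, Gamma_qpq = 0.380952, Gamma_qqq = 0.000000
  tau = 0.500000: gamma = (0.500000, 0.166667), gamma' = (0.000000, -0.666667); Gamma_ppp = 0.000000, Gamma_ppq = 0.130435, Gamma_pqq = 0.000000, Gamma_qpp = 0.000000, Gamma_qpq = 0.391304, Gamma_qqq = 0.000000
  tau = 0.625000: gamma = (0.500000, 0.083333), gamma' = (0.000000, -0.666667); Gamma_ppp = 0.000000, Gamma_ppq = 0.066298, Gamma_pqq = 0.000000, Gamma_qpp = 0.000000, Gamma_qpq = 0.397790, Gamma_qqq = 0.000000
  tau = 0.750000: gamma = (0.500000, 0.000000), gamma' = (0.000000, -0.666667); Gamma_ppp = 0.000000, Gamma_ppq = 0.000000, Gamma_pqq = 0.000000, Gamma_qpp = 0.000000, Gamma_qpq = 0.400000, Gamma_qqq = 0.000000
  tau = 0.875000: gamma = (0.500000, -0.083333), gamma' = (0.000000, -0.666667); Gamma_ppp = 0.000000, Gamma_ppq = -0.066298, Gamma_pqq = 0.000000, Gamma_qpp = 0.000000, Gamma_qpq = 0.397790, Gamma_qqq = 0.000000
  tau = 1.000000: gamma = (0.500000, -0.166667), gamma' = (0.000000, -0.666667); Gamma_ppp = 0.000000, Gamma_ppq = -0.130435, Gamma_pqq = 0.000000, Gamma_qpp = 0.000000, Gamma_qpq = 0.391304, Gamma_qqq = 0.000000
step 0: V^p = 1.2500, V^q = 2.0000
step 1: k1 = (0.277778, 0.277778), k2 = (0.250678, 0.300813), k3 = (0.250017, 0.300020), k4 = (0.214286, 0.321430); V <- V + (h/6)(k1 + 2k2 + 2k3 + k4): V^p = 1.3122, V^q = 2.0750
step 2: k1 = (0.214241, 0.321362), k2 = (0.170033, 0.340065), k3 = (0.169331, 0.338662), k4 = (0.117788, 0.353363); V <- V + (h/6)(k1 + 2k2 + 2k3 + k4): V^p = 1.3543, V^q = 2.1597
step 3: k1 = (0.117769, 0.353307), k2 = (0.060511, 0.363066), k3 = (0.060195, 0.361168), k4 = (0.000000, 0.365171); V <- V + (h/6)(k1 + 2k2 + 2k3 + k4): V^p = 1.3693, V^q = 2.2500
step 4: k1 = (0.000000, 0.365149), k2 = (-0.060522, 0.363131), k3 = (-0.060188, 0.361125), k4 = (-0.117762, 0.353285); V <- V + (h/6)(k1 + 2k2 + 2k3 + k4): V^p = 1.3543, V^q = 2.3403


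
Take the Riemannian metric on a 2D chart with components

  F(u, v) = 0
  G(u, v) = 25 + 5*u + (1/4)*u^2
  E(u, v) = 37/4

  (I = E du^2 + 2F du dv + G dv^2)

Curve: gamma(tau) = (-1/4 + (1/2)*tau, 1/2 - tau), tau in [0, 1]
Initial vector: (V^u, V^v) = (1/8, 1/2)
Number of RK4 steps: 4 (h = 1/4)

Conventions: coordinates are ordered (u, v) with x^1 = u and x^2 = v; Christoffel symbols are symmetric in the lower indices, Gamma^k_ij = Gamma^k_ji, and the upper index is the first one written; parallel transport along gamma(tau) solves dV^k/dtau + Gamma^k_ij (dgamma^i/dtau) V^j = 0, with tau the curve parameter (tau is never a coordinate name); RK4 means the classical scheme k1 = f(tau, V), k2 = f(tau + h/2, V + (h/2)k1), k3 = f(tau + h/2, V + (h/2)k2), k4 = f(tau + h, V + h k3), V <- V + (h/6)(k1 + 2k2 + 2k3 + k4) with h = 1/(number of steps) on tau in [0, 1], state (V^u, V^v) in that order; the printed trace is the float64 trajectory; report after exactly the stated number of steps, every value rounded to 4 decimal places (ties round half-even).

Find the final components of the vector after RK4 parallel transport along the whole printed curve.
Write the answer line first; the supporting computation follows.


Answer: V^u = -0.0078, V^v = 0.4813

gamma'(tau) = (1/2, -1); f(tau, V)^k = -Gamma^k_ij(gamma(tau)) gamma'^i(tau) V^j; h = 1/4; intermediate values shown to 6 dp
curve data and Christoffel symbols at the stage parameters:
  tau = 0.000000: gamma = (-0.250000, 0.500000), gamma' = (0.500000, -1.000000); Gamma_uuu = 0.000000, Gamma_uuv = 0.000000, Gamma_uvv = -0.263514, Gamma_vuu = 0.000000, Gamma_vuv = 0.102564, Gamma_vvv = 0.000000
  tau = 0.125000: gamma = (-0.187500, 0.375000), gamma' = (0.500000, -1.000000); Gamma_uuu = 0.000000, Gamma_uuv = 0.000000, Gamma_uvv = -0.265203, Gamma_vuu = 0.000000, Gamma_vuv = 0.101911, Gamma_vvv = 0.000000
  tau = 0.250000: gamma = (-0.125000, 0.250000), gamma' = (0.500000, -1.000000); Gamma_uuu = 0.000000, Gamma_uuv = 0.000000, Gamma_uvv = -0.266892, Gamma_vuu = 0.000000, Gamma_vuv = 0.101266, Gamma_vvv = 0.000000
  tau = 0.375000: gamma = (-0.062500, 0.125000), gamma' = (0.500000, -1.000000); Gamma_uuu = 0.000000, Gamma_uuv = 0.000000, Gamma_uvv = -0.268581, Gamma_vuu = 0.000000, Gamma_vuv = 0.100629, Gamma_vvv = 0.000000
  tau = 0.500000: gamma = (0.000000, 0.000000), gamma' = (0.500000, -1.000000); Gamma_uuu = 0.000000, Gamma_uuv = 0.000000, Gamma_uvv = -0.270270, Gamma_vuu = 0.000000, Gamma_vuv = 0.100000, Gamma_vvv = 0.000000
  tau = 0.625000: gamma = (0.062500, -0.125000), gamma' = (0.500000, -1.000000); Gamma_uuu = 0.000000, Gamma_uuv = 0.000000, Gamma_uvv = -0.271959, Gamma_vuu = 0.000000, Gamma_vuv = 0.099379, Gamma_vvv = 0.000000
  tau = 0.750000: gamma = (0.125000, -0.250000), gamma' = (0.500000, -1.000000); Gamma_uuu = 0.000000, Gamma_uuv = 0.000000, Gamma_uvv = -0.273649, Gamma_vuu = 0.000000, Gamma_vuv = 0.098765, Gamma_vvv = 0.000000
  tau = 0.875000: gamma = (0.187500, -0.375000), gamma' = (0.500000, -1.000000); Gamma_uuu = 0.000000, Gamma_uuv = 0.000000, Gamma_uvv = -0.275338, Gamma_vuu = 0.000000, Gamma_vuv = 0.098160, Gamma_vvv = 0.000000
  tau = 1.000000: gamma = (0.250000, -0.500000), gamma' = (0.500000, -1.000000); Gamma_uuu = 0.000000, Gamma_uuv = 0.000000, Gamma_uvv = -0.277027, Gamma_vuu = 0.000000, Gamma_vuv = 0.097561, Gamma_vvv = 0.000000
step 0: V^u = 0.1250, V^v = 0.5000
step 1: k1 = (-0.131757, -0.012821), k2 = (-0.132176, -0.014336), k3 = (-0.132126, -0.014331), k4 = (-0.132490, -0.015822); V <- V + (h/6)(k1 + 2k2 + 2k3 + k4): V^u = 0.0920, V^v = 0.4964
step 2: k1 = (-0.132490, -0.015822), k2 = (-0.132797, -0.017290), k3 = (-0.132748, -0.017284), k4 = (-0.132999, -0.018727); V <- V + (h/6)(k1 + 2k2 + 2k3 + k4): V^u = 0.0588, V^v = 0.4921
step 3: k1 = (-0.132999, -0.018727), k2 = (-0.133194, -0.020147), k3 = (-0.133146, -0.020141), k4 = (-0.133284, -0.021535); V <- V + (h/6)(k1 + 2k2 + 2k3 + k4): V^u = 0.0255, V^v = 0.4871
step 4: k1 = (-0.133284, -0.021536), k2 = (-0.133365, -0.022907), k3 = (-0.133318, -0.022899), k4 = (-0.133343, -0.024245); V <- V + (h/6)(k1 + 2k2 + 2k3 + k4): V^u = -0.0078, V^v = 0.4813


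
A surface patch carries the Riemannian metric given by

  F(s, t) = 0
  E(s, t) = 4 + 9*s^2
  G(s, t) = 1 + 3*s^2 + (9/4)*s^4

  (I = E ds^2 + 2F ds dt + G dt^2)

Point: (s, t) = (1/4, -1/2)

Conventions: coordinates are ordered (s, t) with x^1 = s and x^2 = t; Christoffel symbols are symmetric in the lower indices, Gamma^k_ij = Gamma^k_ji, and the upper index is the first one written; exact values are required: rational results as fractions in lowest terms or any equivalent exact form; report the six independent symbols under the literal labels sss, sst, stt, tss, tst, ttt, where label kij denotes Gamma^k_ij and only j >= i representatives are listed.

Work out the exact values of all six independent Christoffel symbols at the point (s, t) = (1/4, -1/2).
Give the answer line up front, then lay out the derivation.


Answer: Gamma_sss = 36/73, Gamma_sst = 0, Gamma_stt = -105/584, Gamma_tss = 0, Gamma_tst = 24/35, Gamma_ttt = 0

E = 73/16, F = 0, G = 1225/1024 at the point
E_s = 9/2, E_t = 0, F_s = 0, F_t = 0, G_s = 105/64, G_t = 0
EG - F^2 = 89425/16384;  g^inv = (16384/89425) * [[1225/1024, 0], [0, 73/16]]
first-kind symbols [ij,l] = (1/2)(d_i g_jl + d_j g_il - d_l g_ij): [ss,s] = E_s/2 = 9/4, [ss,t] = F_s - E_t/2 = 0, [st,s] = E_t/2 = 0, [st,t] = G_s/2 = 105/128, [tt,s] = F_t - G_s/2 = -105/128, [tt,t] = G_t/2 = 0
Gamma^s_ij = (G*[ij,s] - F*[ij,t])/(EG - F^2), Gamma^t_ij = (E*[ij,t] - F*[ij,s])/(EG - F^2)


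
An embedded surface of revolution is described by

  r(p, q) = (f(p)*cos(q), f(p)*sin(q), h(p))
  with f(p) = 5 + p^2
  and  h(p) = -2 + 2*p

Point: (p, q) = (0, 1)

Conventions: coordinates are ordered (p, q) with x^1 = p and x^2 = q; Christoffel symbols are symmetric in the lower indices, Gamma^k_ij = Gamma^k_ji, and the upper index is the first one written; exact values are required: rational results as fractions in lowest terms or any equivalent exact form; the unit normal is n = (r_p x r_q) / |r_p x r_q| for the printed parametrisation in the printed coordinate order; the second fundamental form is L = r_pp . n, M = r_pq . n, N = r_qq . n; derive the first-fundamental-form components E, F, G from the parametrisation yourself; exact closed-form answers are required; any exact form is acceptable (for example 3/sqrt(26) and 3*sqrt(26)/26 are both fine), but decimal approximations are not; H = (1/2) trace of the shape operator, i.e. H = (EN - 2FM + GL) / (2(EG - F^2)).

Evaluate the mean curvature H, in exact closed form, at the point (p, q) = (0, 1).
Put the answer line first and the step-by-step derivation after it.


Answer: H = -3/20

f = 5, f' = 0, f'' = 2, h' = 2, h'' = 0
E = 4, F = 0, G = 25; answer radicand W^2 = 4
unnormalised second-form numerators: l = -4, m = 0, n = 10; L = l/sqrt(4), and similarly M = m/sqrt(W^2), N = n/sqrt(W^2)
H = (E*n - 2*F*m + G*l) / (2*(EG - F^2)*sqrt(W^2)); E*n - 2*F*m + G*l = -60, EG - F^2 = 100, so H = (-3/10)/sqrt(4)


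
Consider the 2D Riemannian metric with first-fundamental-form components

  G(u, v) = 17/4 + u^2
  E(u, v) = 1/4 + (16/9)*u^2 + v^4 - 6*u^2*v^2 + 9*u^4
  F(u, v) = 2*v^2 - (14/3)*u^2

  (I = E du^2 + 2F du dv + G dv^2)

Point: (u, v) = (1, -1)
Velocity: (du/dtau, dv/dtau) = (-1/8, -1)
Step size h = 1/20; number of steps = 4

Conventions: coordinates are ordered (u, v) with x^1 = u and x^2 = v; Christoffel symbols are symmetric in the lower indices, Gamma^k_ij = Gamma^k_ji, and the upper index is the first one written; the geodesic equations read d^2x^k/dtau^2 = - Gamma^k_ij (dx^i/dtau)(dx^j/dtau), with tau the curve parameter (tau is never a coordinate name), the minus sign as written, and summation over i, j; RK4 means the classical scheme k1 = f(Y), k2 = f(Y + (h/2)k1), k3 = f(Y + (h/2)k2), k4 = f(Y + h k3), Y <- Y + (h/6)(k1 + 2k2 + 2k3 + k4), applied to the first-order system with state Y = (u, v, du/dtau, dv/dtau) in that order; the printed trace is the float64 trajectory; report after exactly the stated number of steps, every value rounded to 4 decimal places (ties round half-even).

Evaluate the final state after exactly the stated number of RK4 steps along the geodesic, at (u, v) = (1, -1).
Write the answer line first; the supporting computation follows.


Answer: u = 0.9954, v = -1.1911, du/dtau = 0.1001, dv/dtau = -0.9067

f(Y) = (du/dtau, dv/dtau, -Gamma^u_ij Y'^i Y'^j, -Gamma^v_ij Y'^i Y'^j) with the Gammas evaluated at the stage position; h = 0.050000; intermediate values shown to 6 dp
step 0: u = 1.0000, v = -1.0000, du/dtau = -0.1250, dv/dtau = -1.0000
step 1:
  k1: at (u, v) = (1.000000, -1.000000), (du/dtau, dv/dtau) = (-0.125000, -1.000000); Gamma_uuu = 1.499009, Gamma_uuv = 0.964619, Gamma_uvv = -1.069912, Gamma_vuu = -1.778281, Gamma_vuv = 0.680442, Gamma_vvv = -0.543447; k1 = (-0.125000, -1.000000, 0.805335, 0.401123)
  k2: at (u, v) = (0.996875, -1.025000), (du/dtau, dv/dtau) = (-0.104867, -0.989972); Gamma_uuu = 1.528636, Gamma_uuv = 0.982877, Gamma_uvv = -1.128287, Gamma_vuu = -1.789734, Gamma_vuv = 0.665504, Gamma_vvv = -0.545728; k2 = (-0.104867, -0.989972, 0.884886, 0.416341)
  k3: at (u, v) = (0.997378, -1.024749), (du/dtau, dv/dtau) = (-0.102878, -0.989591); Gamma_uuu = 1.527275, Gamma_uuv = 0.982337, Gamma_uvv = -1.125656, Gamma_vuu = -1.790475, Gamma_vuv = 0.666281, Gamma_vvv = -0.545578; k3 = (-0.102878, -0.989591, 0.886163, 0.417566)
  k4: at (u, v) = (0.994856, -1.049480), (du/dtau, dv/dtau) = (-0.080692, -0.979122); Gamma_uuu = 1.557577, Gamma_uuv = 0.998834, Gamma_uvv = -1.184408, Gamma_vuu = -1.802137, Gamma_vuv = 0.650415, Gamma_vvv = -0.546113; k4 = (-0.080692, -0.979122, 0.967496, 0.432506)
  Y <- Y + (h/6)(k1 + 2k2 + 2k3 + k4): u = 0.9948, v = -1.0495, du/dtau = -0.0807, dv/dtau = -0.9792
step 2:
  k1: at (u, v) = (0.994823, -1.049485), (du/dtau, dv/dtau) = (-0.080709, -0.979155); Gamma_uuu = 1.557658, Gamma_uuv = 0.998861, Gamma_uvv = -1.184568, Gamma_vuu = -1.802082, Gamma_vuv = 0.650367, Gamma_vvv = -0.546119; k1 = (-0.080709, -0.979155, 0.967678, 0.432535)
  k2: at (u, v) = (0.992806, -1.073964), (du/dtau, dv/dtau) = (-0.056517, -0.968341); Gamma_uuu = 1.588777, Gamma_uuv = 1.013587, Gamma_uvv = -1.244092, Gamma_vuu = -1.813937, Gamma_vuv = 0.633525, Gamma_vvv = -0.544851; k2 = (-0.056517, -0.968341, 1.050548, 0.447350)
  k3: at (u, v) = (0.993411, -1.073694), (du/dtau, dv/dtau) = (-0.054445, -0.967971); Gamma_uuu = 1.587033, Gamma_uuv = 1.013062, Gamma_uvv = -1.240611, Gamma_vuu = -1.814841, Gamma_vuv = 0.634574, Gamma_vvv = -0.544805; k3 = (-0.054445, -0.967971, 1.050928, 0.448959)
  k4: at (u, v) = (0.992101, -1.097884), (du/dtau, dv/dtau) = (-0.028163, -0.956707); Gamma_uuu = 1.618195, Gamma_uuv = 1.025909, Gamma_uvv = -1.299355, Gamma_vuu = -1.827348, Gamma_vuv = 0.617314, Gamma_vvv = -0.541794; k4 = (-0.028163, -0.956707, 1.132718, 0.464082)
  Y <- Y + (h/6)(k1 + 2k2 + 2k3 + k4): u = 0.9921, v = -1.0979, du/dtau = -0.0282, dv/dtau = -0.9567
step 3:
  k1: at (u, v) = (0.992067, -1.097889), (du/dtau, dv/dtau) = (-0.028181, -0.956744); Gamma_uuu = 1.618286, Gamma_uuv = 1.025930, Gamma_uvv = -1.299542, Gamma_vuu = -1.827292, Gamma_vuv = 0.617258, Gamma_vvv = -0.541794; k1 = (-0.028181, -0.956744, 1.132941, 0.464102)
  k2: at (u, v) = (0.991362, -1.121808), (du/dtau, dv/dtau) = (0.000143, -0.945142); Gamma_uuu = 1.649628, Gamma_uuv = 1.036929, Gamma_uvv = -1.357882, Gamma_vuu = -1.840394, Gamma_vuv = 0.599541, Gamma_vvv = -0.537021; k2 = (0.000143, -0.945142, 1.213266, 0.479879)
  k3: at (u, v) = (0.992070, -1.121518), (du/dtau, dv/dtau) = (0.002151, -0.944747); Gamma_uuu = 1.647469, Gamma_uuv = 1.036474, Gamma_uvv = -1.353424, Gamma_vuu = -1.841441, Gamma_vuv = 0.600891, Gamma_vvv = -0.537146; k3 = (0.002151, -0.944747, 1.212200, 0.481878)
  k4: at (u, v) = (0.992174, -1.145127), (du/dtau, dv/dtau) = (0.032429, -0.932650); Gamma_uuu = 1.678148, Gamma_uuv = 1.045654, Gamma_uvv = -1.409535, Gamma_vuu = -1.855528, Gamma_vuv = 0.583342, Gamma_vvv = -0.530832; k4 = (0.032429, -0.932650, 1.287552, 0.498975)
  Y <- Y + (h/6)(k1 + 2k2 + 2k3 + k4): u = 0.9921, v = -1.1451, du/dtau = 0.0324, dv/dtau = -0.9327
step 4:
  k1: at (u, v) = (0.992140, -1.145133), (du/dtau, dv/dtau) = (0.032414, -0.932689); Gamma_uuu = 1.678243, Gamma_uuv = 1.045669, Gamma_uvv = -1.409739, Gamma_vuu = -1.855474, Gamma_vuv = 0.583281, Gamma_vvv = -0.530824; k1 = (0.032414, -0.932689, 1.287808, 0.498986)
  k2: at (u, v) = (0.992951, -1.168450), (du/dtau, dv/dtau) = (0.064609, -0.920215); Gamma_uuu = 1.708391, Gamma_uuv = 1.053110, Gamma_uvv = -1.463955, Gamma_vuu = -1.870452, Gamma_vuv = 0.565867, Gamma_vvv = -0.523002; k2 = (0.064609, -0.920215, 1.357763, 0.517970)
  k3: at (u, v) = (0.993756, -1.168138), (du/dtau, dv/dtau) = (0.066358, -0.919740); Gamma_uuu = 1.705811, Gamma_uuv = 1.052785, Gamma_uvv = -1.458456, Gamma_vuu = -1.871607, Gamma_vuv = 0.567525, Gamma_vvv = -0.523362; k3 = (0.066358, -0.919740, 1.354736, 0.520239)
  k4: at (u, v) = (0.995458, -1.191120), (du/dtau, dv/dtau) = (0.100151, -0.906677); Gamma_uuu = 1.734578, Gamma_uuv = 1.058672, Gamma_uvv = -1.508816, Gamma_vuu = -1.887761, Gamma_vuv = 0.550882, Gamma_vvv = -0.514415; k4 = (0.100151, -0.906677, 1.415210, 0.541862)
  Y <- Y + (h/6)(k1 + 2k2 + 2k3 + k4): u = 0.9954, v = -1.1911, du/dtau = 0.1001, dv/dtau = -0.9067


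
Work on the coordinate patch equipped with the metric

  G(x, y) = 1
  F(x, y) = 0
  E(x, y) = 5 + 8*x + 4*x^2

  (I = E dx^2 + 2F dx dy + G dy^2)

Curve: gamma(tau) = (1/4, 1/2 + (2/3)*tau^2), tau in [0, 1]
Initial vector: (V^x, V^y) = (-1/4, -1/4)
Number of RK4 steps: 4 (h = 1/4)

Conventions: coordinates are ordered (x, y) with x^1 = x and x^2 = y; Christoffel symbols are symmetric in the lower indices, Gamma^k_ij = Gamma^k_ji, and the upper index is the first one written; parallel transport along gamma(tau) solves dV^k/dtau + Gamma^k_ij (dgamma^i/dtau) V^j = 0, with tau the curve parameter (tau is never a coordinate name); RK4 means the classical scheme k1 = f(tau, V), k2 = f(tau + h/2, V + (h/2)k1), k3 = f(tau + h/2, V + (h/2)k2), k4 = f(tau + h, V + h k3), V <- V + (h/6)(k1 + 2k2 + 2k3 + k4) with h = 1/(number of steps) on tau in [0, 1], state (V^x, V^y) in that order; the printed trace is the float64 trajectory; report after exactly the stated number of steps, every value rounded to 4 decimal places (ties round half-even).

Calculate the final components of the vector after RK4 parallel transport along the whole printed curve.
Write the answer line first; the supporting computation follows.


Answer: V^x = -0.2500, V^y = -0.2500

gamma'(tau) = (0, (4/3)*tau); f(tau, V)^k = -Gamma^k_ij(gamma(tau)) gamma'^i(tau) V^j; h = 1/4; intermediate values shown to 6 dp
curve data and Christoffel symbols at the stage parameters:
  tau = 0.000000: gamma = (0.250000, 0.500000), gamma' = (0.000000, 0.000000); Gamma_xxx = 0.689655, Gamma_xxy = 0.000000, Gamma_xyy = 0.000000, Gamma_yxx = 0.000000, Gamma_yxy = 0.000000, Gamma_yyy = 0.000000
  tau = 0.125000: gamma = (0.250000, 0.510417), gamma' = (0.000000, 0.166667); Gamma_xxx = 0.689655, Gamma_xxy = 0.000000, Gamma_xyy = 0.000000, Gamma_yxx = 0.000000, Gamma_yxy = 0.000000, Gamma_yyy = 0.000000
  tau = 0.250000: gamma = (0.250000, 0.541667), gamma' = (0.000000, 0.333333); Gamma_xxx = 0.689655, Gamma_xxy = 0.000000, Gamma_xyy = 0.000000, Gamma_yxx = 0.000000, Gamma_yxy = 0.000000, Gamma_yyy = 0.000000
  tau = 0.375000: gamma = (0.250000, 0.593750), gamma' = (0.000000, 0.500000); Gamma_xxx = 0.689655, Gamma_xxy = 0.000000, Gamma_xyy = 0.000000, Gamma_yxx = 0.000000, Gamma_yxy = 0.000000, Gamma_yyy = 0.000000
  tau = 0.500000: gamma = (0.250000, 0.666667), gamma' = (0.000000, 0.666667); Gamma_xxx = 0.689655, Gamma_xxy = 0.000000, Gamma_xyy = 0.000000, Gamma_yxx = 0.000000, Gamma_yxy = 0.000000, Gamma_yyy = 0.000000
  tau = 0.625000: gamma = (0.250000, 0.760417), gamma' = (0.000000, 0.833333); Gamma_xxx = 0.689655, Gamma_xxy = 0.000000, Gamma_xyy = 0.000000, Gamma_yxx = 0.000000, Gamma_yxy = 0.000000, Gamma_yyy = 0.000000
  tau = 0.750000: gamma = (0.250000, 0.875000), gamma' = (0.000000, 1.000000); Gamma_xxx = 0.689655, Gamma_xxy = 0.000000, Gamma_xyy = 0.000000, Gamma_yxx = 0.000000, Gamma_yxy = 0.000000, Gamma_yyy = 0.000000
  tau = 0.875000: gamma = (0.250000, 1.010417), gamma' = (0.000000, 1.166667); Gamma_xxx = 0.689655, Gamma_xxy = 0.000000, Gamma_xyy = 0.000000, Gamma_yxx = 0.000000, Gamma_yxy = 0.000000, Gamma_yyy = 0.000000
  tau = 1.000000: gamma = (0.250000, 1.166667), gamma' = (0.000000, 1.333333); Gamma_xxx = 0.689655, Gamma_xxy = 0.000000, Gamma_xyy = 0.000000, Gamma_yxx = 0.000000, Gamma_yxy = 0.000000, Gamma_yyy = 0.000000
step 0: V^x = -0.2500, V^y = -0.2500
step 1: k1 = (0.000000, 0.000000), k2 = (0.000000, 0.000000), k3 = (0.000000, 0.000000), k4 = (0.000000, 0.000000); V <- V + (h/6)(k1 + 2k2 + 2k3 + k4): V^x = -0.2500, V^y = -0.2500
step 2: k1 = (0.000000, 0.000000), k2 = (0.000000, 0.000000), k3 = (0.000000, 0.000000), k4 = (0.000000, 0.000000); V <- V + (h/6)(k1 + 2k2 + 2k3 + k4): V^x = -0.2500, V^y = -0.2500
step 3: k1 = (0.000000, 0.000000), k2 = (0.000000, 0.000000), k3 = (0.000000, 0.000000), k4 = (0.000000, 0.000000); V <- V + (h/6)(k1 + 2k2 + 2k3 + k4): V^x = -0.2500, V^y = -0.2500
step 4: k1 = (0.000000, 0.000000), k2 = (0.000000, 0.000000), k3 = (0.000000, 0.000000), k4 = (0.000000, 0.000000); V <- V + (h/6)(k1 + 2k2 + 2k3 + k4): V^x = -0.2500, V^y = -0.2500


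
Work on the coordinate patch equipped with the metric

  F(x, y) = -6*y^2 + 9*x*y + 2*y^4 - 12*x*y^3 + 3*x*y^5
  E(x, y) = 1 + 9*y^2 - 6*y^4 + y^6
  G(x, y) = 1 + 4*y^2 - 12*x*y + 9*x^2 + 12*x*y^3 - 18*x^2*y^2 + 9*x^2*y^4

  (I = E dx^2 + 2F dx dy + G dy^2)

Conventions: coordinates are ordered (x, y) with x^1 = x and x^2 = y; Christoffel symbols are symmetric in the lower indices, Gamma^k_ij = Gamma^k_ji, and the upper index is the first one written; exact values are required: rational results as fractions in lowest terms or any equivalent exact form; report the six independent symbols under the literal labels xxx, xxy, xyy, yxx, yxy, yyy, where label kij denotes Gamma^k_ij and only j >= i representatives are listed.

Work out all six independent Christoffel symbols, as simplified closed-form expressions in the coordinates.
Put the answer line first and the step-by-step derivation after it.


Answer: Gamma_xxx = 0, Gamma_xxy = (3*y^5 - 12*y^3 + 9*y)/(9*x^2*y^4 - 18*x^2*y^2 + 9*x^2 + 12*x*y^3 - 12*x*y + y^6 - 6*y^4 + 13*y^2 + 1), Gamma_xyy = (6*x*y^4 - 18*x*y^2 + 2*y^3 - 6*y)/(9*x^2*y^4 - 18*x^2*y^2 + 9*x^2 + 12*x*y^3 - 12*x*y + y^6 - 6*y^4 + 13*y^2 + 1), Gamma_yxx = 0, Gamma_yxy = (9*x*y^4 - 18*x*y^2 + 9*x + 6*y^3 - 6*y)/(9*x^2*y^4 - 18*x^2*y^2 + 9*x^2 + 12*x*y^3 - 12*x*y + y^6 - 6*y^4 + 13*y^2 + 1), Gamma_yyy = (18*x^2*y^3 - 18*x^2*y + 18*x*y^2 - 6*x + 4*y)/(9*x^2*y^4 - 18*x^2*y^2 + 9*x^2 + 12*x*y^3 - 12*x*y + y^6 - 6*y^4 + 13*y^2 + 1)

E = 1 + 9*y^2 - 6*y^4 + y^6; F = -6*y^2 + 9*x*y + 2*y^4 - 12*x*y^3 + 3*x*y^5; G = 1 + 4*y^2 - 12*x*y + 9*x^2 + 12*x*y^3 - 18*x^2*y^2 + 9*x^2*y^4
Gamma^k_ij = (1/2) g^{kl} (d_i g_jl + d_j g_il - d_l g_ij), with g^inv = (1/(EG-F^2)) [[G, -F], [-F, E]]
first partials: E_x = 0, E_y = 18*y - 24*y^3 + 6*y^5, F_x = 9*y - 12*y^3 + 3*y^5, F_y = -12*y + 9*x + 8*y^3 - 36*x*y^2 + 15*x*y^4, G_x = -12*y + 18*x + 12*y^3 - 36*x*y^2 + 18*x*y^4, G_y = 8*y - 12*x + 36*x*y^2 - 36*x^2*y + 36*x^2*y^3
D = EG - F^2 = 1 + 13*y^2 - 12*x*y + 9*x^2 - 6*y^4 + 12*x*y^3 - 18*x^2*y^2 + y^6 + 9*x^2*y^4
expanded: Gamma^x_xx = (G E_x - 2F F_x + F E_y)/(2D), Gamma^x_xy = (G E_y - F G_x)/(2D), Gamma^x_yy = (2G F_y - G G_x - F G_y)/(2D), Gamma^y_xx = (2E F_x - E E_y - F E_x)/(2D), Gamma^y_xy = (E G_x - F E_y)/(2D), Gamma^y_yy = (E G_y - 2F F_y + F G_x)/(2D); substitute and cancel common factors


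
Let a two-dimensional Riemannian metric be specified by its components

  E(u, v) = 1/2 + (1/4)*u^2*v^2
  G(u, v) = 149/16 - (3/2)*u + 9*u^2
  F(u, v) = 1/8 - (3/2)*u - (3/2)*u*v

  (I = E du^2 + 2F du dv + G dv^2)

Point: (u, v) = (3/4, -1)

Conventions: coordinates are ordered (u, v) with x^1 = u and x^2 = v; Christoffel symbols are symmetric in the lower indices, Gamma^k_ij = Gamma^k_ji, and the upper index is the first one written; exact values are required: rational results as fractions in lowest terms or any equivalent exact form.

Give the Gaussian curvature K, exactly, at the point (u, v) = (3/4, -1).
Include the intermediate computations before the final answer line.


E = 41/64, F = 1/8, G = 53/4, EG - F^2 = 2169/256 at the point
E_u = 3/8, E_v = -9/32, F_u = 0, F_v = -9/8, G_u = 12, G_v = 0
E_vv = 9/32, F_uv = -3/2, G_uu = 18
Apply the Brioschi formula K = (det M1 - det M2)/(EG - F^2)^2 over the derivative matrices of E, F, G.
M1 = [[-E_vv/2 + F_uv - G_uu/2, E_u/2, F_u - E_v/2], [F_v - G_u/2, E, F], [G_v/2, F, G]] = [[-681/64, 3/16, 9/64], [-57/8, 41/64, 1/8], [0, 1/8, 53/4]]; det M1 = -1189125/16384
M2 = [[0, E_v/2, G_u/2], [E_v/2, E, F], [G_u/2, F, G]] = [[0, -9/64, 6], [-9/64, 41/64, 1/8], [6, 1/8, 53/4]]; det M2 = -385605/16384
det M1 - det M2 = -12555/256; K = -12555/256 / (2169/256)^2 = -39680/58081

Answer: K = -39680/58081


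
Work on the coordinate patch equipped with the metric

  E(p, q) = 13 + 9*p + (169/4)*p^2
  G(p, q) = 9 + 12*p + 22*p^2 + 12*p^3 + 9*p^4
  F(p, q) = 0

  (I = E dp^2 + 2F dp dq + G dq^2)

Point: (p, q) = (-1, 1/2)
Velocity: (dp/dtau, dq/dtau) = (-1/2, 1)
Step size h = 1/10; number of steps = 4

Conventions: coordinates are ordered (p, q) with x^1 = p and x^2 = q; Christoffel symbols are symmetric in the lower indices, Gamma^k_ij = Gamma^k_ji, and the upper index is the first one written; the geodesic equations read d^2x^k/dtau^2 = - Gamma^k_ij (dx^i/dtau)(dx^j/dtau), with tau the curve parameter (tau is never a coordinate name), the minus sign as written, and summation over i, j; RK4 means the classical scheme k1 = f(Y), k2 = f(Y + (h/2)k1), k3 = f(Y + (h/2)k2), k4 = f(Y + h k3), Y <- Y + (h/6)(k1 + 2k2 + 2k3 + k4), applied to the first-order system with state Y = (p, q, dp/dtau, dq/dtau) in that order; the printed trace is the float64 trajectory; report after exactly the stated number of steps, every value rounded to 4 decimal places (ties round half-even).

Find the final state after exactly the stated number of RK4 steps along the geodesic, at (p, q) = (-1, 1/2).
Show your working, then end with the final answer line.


f(Y) = (dp/dtau, dq/dtau, -Gamma^p_ij Y'^i Y'^j, -Gamma^q_ij Y'^i Y'^j) with the Gammas evaluated at the stage position; h = 0.100000; intermediate values shown to 6 dp
step 0: p = -1.0000, q = 0.5000, dp/dtau = -0.5000, dq/dtau = 1.0000
step 1:
  k1: at (p, q) = (-1.000000, 0.500000), (dp/dtau, dq/dtau) = (-0.500000, 1.000000); Gamma_ppp = -0.816216, Gamma_ppq = 0.000000, Gamma_pqq = 0.345946, Gamma_qpp = 0.000000, Gamma_qpq = -1.000000, Gamma_qqq = 0.000000; k1 = (-0.500000, 1.000000, -0.141892, -1.000000)
  k2: at (p, q) = (-1.025000, 0.550000), (dp/dtau, dq/dtau) = (-0.507095, 0.950000); Gamma_ppp = -0.805712, Gamma_ppq = 0.000000, Gamma_pqq = 0.353434, Gamma_qpp = 0.000000, Gamma_qpq = -1.011732, Gamma_qqq = 0.000000; k2 = (-0.507095, 0.950000, -0.111790, -0.974784)
  k3: at (p, q) = (-1.025355, 0.547500), (dp/dtau, dq/dtau) = (-0.505589, 0.951261); Gamma_ppp = -0.805563, Gamma_ppq = 0.000000, Gamma_pqq = 0.353540, Gamma_qpp = 0.000000, Gamma_qpq = -1.011888, Gamma_qqq = 0.000000; k3 = (-0.505589, 0.951261, -0.113999, -0.973330)
  k4: at (p, q) = (-1.050559, 0.595126), (dp/dtau, dq/dtau) = (-0.511400, 0.902667); Gamma_ppp = -0.794937, Gamma_ppq = 0.000000, Gamma_pqq = 0.361069, Gamma_qpp = 0.000000, Gamma_qpq = -1.022197, Gamma_qqq = 0.000000; k4 = (-0.511400, 0.902667, -0.086302, -0.943741)
  Y <- Y + (h/6)(k1 + 2k2 + 2k3 + k4): p = -1.0506, q = 0.5951, dp/dtau = -0.5113, dq/dtau = 0.9027
step 2:
  k1: at (p, q) = (-1.050613, 0.595086), (dp/dtau, dq/dtau) = (-0.511330, 0.902667); Gamma_ppp = -0.794914, Gamma_ppq = 0.000000, Gamma_pqq = 0.361085, Gamma_qpp = 0.000000, Gamma_qpq = -1.022218, Gamma_qqq = 0.000000; k1 = (-0.511330, 0.902667, -0.086378, -0.943631)
  k2: at (p, q) = (-1.076179, 0.640220), (dp/dtau, dq/dtau) = (-0.515648, 0.855486); Gamma_ppp = -0.784137, Gamma_ppq = 0.000000, Gamma_pqq = 0.368713, Gamma_qpp = 0.000000, Gamma_qpq = -1.031223, Gamma_qqq = 0.000000; k2 = (-0.515648, 0.855486, -0.061348, -0.909806)
  k3: at (p, q) = (-1.076395, 0.637861), (dp/dtau, dq/dtau) = (-0.514397, 0.857177); Gamma_ppp = -0.784046, Gamma_ppq = 0.000000, Gamma_pqq = 0.368777, Gamma_qpp = 0.000000, Gamma_qpq = -1.031293, Gamma_qqq = 0.000000; k3 = (-0.514397, 0.857177, -0.063498, -0.909454)
  k4: at (p, q) = (-1.102052, 0.680804), (dp/dtau, dq/dtau) = (-0.517679, 0.811722); Gamma_ppp = -0.773265, Gamma_ppq = 0.000000, Gamma_pqq = 0.376435, Gamma_qpp = 0.000000, Gamma_qpq = -1.038937, Gamma_qqq = 0.000000; k4 = (-0.517679, 0.811722, -0.040801, -0.873147)
  Y <- Y + (h/6)(k1 + 2k2 + 2k3 + k4): p = -1.1021, q = 0.6807, dp/dtau = -0.5176, dq/dtau = 0.8117
step 3:
  k1: at (p, q) = (-1.102098, 0.680748), (dp/dtau, dq/dtau) = (-0.517611, 0.811746); Gamma_ppp = -0.773246, Gamma_ppq = 0.000000, Gamma_pqq = 0.376448, Gamma_qpp = 0.000000, Gamma_qpq = -1.038950, Gamma_qqq = 0.000000; k1 = (-0.517611, 0.811746, -0.040885, -0.873067)
  k2: at (p, q) = (-1.127978, 0.721336), (dp/dtau, dq/dtau) = (-0.519655, 0.768092); Gamma_ppp = -0.762434, Gamma_ppq = 0.000000, Gamma_pqq = 0.384184, Gamma_qpp = 0.000000, Gamma_qpq = -1.045345, Gamma_qqq = 0.000000; k2 = (-0.519655, 0.768092, -0.020767, -0.834484)
  k3: at (p, q) = (-1.128081, 0.719153), (dp/dtau, dq/dtau) = (-0.518649, 0.770021); Gamma_ppp = -0.762391, Gamma_ppq = 0.000000, Gamma_pqq = 0.384215, Gamma_qpp = 0.000000, Gamma_qpq = -1.045368, Gamma_qqq = 0.000000; k3 = (-0.518649, 0.770021, -0.022733, -0.834979)
  k4: at (p, q) = (-1.153963, 0.757751), (dp/dtau, dq/dtau) = (-0.519884, 0.728248); Gamma_ppp = -0.751667, Gamma_ppq = 0.000000, Gamma_pqq = 0.391971, Gamma_qpp = 0.000000, Gamma_qpq = -1.050526, Gamma_qqq = 0.000000; k4 = (-0.519884, 0.728248, -0.004720, -0.795467)
  Y <- Y + (h/6)(k1 + 2k2 + 2k3 + k4): p = -1.1540, q = 0.7577, dp/dtau = -0.5198, dq/dtau = 0.7283
step 4:
  k1: at (p, q) = (-1.154000, 0.757685), (dp/dtau, dq/dtau) = (-0.519821, 0.728288); Gamma_ppp = -0.751652, Gamma_ppq = 0.000000, Gamma_pqq = 0.391982, Gamma_qpp = 0.000000, Gamma_qpq = -1.050532, Gamma_qqq = 0.000000; k1 = (-0.519821, 0.728288, -0.004802, -0.795419)
  k2: at (p, q) = (-1.179991, 0.794100), (dp/dtau, dq/dtau) = (-0.520061, 0.688517); Gamma_ppp = -0.740991, Gamma_ppq = 0.000000, Gamma_pqq = 0.399798, Gamma_qpp = 0.000000, Gamma_qpq = -1.054553, Gamma_qqq = 0.000000; k2 = (-0.520061, 0.688517, 0.010884, -0.755209)
  k3: at (p, q) = (-1.180003, 0.792111), (dp/dtau, dq/dtau) = (-0.519277, 0.690527); Gamma_ppp = -0.740986, Gamma_ppq = 0.000000, Gamma_pqq = 0.399802, Gamma_qpp = 0.000000, Gamma_qpq = -1.054555, Gamma_qqq = 0.000000; k3 = (-0.519277, 0.690527, 0.009169, -0.756273)
  k4: at (p, q) = (-1.205927, 0.826738), (dp/dtau, dq/dtau) = (-0.518904, 0.652661); Gamma_ppp = -0.730477, Gamma_ppq = 0.000000, Gamma_pqq = 0.407631, Gamma_qpp = 0.000000, Gamma_qpq = -1.057492, Gamma_qqq = 0.000000; k4 = (-0.518904, 0.652661, 0.023052, -0.716277)
  Y <- Y + (h/6)(k1 + 2k2 + 2k3 + k4): p = -1.2060, q = 0.8267, dp/dtau = -0.5188, dq/dtau = 0.6527

Answer: p = -1.2060, q = 0.8267, dp/dtau = -0.5188, dq/dtau = 0.6527


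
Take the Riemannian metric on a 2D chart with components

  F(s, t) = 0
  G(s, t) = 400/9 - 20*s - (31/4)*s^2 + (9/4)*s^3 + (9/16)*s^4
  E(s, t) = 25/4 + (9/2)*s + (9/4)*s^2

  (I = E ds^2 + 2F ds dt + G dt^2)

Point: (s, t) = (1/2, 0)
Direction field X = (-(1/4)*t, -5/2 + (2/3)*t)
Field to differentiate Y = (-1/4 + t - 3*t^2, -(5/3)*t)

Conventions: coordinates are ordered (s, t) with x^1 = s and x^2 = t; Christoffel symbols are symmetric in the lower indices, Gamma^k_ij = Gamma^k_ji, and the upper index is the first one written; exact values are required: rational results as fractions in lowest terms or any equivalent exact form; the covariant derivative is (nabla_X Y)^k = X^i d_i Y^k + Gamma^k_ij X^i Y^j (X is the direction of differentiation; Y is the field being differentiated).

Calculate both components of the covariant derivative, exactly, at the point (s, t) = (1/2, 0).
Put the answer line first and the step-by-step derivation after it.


Answer: (nabla_X Y)^s = -5/2, (nabla_X Y)^t = 647/165

E = 145/16, F = 0, G = 75625/2304 at the point
E_s = 27/4, E_t = 0, F_s = 0, F_t = 0, G_s = -825/32, G_t = 0
EG - F^2 = 10965625/36864;  g^inv = (36864/10965625) * [[75625/2304, 0], [0, 145/16]]
first-kind symbols [ij,l] = (1/2)(d_i g_jl + d_j g_il - d_l g_ij): [ss,s] = E_s/2 = 27/8, [ss,t] = F_s - E_t/2 = 0, [st,s] = E_t/2 = 0, [st,t] = G_s/2 = -825/64, [tt,s] = F_t - G_s/2 = 825/64, [tt,t] = G_t/2 = 0
Gamma^s_ij = (G*[ij,s] - F*[ij,t])/(EG - F^2), Gamma^t_ij = (E*[ij,t] - F*[ij,s])/(EG - F^2)
Gamma_sss = 54/145, Gamma_sst = 0, Gamma_stt = 165/116, Gamma_tss = 0, Gamma_tst = -108/275, Gamma_ttt = 0
X = (0, -5/2), Y = (-1/4, 0) at the point


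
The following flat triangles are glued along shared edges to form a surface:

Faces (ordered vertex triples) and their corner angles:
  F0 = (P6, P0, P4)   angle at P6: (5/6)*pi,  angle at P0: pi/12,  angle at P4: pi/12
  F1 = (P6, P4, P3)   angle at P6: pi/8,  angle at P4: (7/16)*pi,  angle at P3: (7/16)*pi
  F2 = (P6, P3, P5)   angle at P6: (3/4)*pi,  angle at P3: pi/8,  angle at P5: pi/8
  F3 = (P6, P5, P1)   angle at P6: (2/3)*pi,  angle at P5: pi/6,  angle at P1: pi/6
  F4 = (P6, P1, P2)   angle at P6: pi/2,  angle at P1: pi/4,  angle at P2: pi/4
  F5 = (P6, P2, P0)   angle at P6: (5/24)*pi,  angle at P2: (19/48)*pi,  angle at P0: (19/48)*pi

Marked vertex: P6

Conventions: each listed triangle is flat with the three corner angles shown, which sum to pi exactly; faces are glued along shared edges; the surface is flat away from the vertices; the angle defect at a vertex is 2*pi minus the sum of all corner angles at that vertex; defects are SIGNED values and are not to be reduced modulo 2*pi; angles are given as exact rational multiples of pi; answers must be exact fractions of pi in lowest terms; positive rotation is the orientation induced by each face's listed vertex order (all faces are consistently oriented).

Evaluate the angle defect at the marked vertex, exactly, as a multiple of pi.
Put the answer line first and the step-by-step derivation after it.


Answer: defect(P6) = (-13/12)*pi

Sum of corner angles at P6: (37/12)*pi
defect = 2*pi - (37/12)*pi


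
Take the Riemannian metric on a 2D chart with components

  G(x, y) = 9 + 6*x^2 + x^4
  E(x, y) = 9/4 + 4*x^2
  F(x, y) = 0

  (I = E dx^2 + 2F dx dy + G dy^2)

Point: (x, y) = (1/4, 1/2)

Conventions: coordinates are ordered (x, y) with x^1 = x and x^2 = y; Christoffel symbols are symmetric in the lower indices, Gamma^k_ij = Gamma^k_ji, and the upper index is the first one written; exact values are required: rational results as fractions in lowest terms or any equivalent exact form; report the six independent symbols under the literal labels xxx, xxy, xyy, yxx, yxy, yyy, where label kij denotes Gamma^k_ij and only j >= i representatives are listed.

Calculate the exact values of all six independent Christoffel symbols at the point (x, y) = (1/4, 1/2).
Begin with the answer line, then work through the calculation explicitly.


Answer: Gamma_xxx = 2/5, Gamma_xxy = 0, Gamma_xyy = -49/80, Gamma_yxx = 0, Gamma_yxy = 8/49, Gamma_yyy = 0

E = 5/2, F = 0, G = 2401/256 at the point
E_x = 2, E_y = 0, F_x = 0, F_y = 0, G_x = 49/16, G_y = 0
EG - F^2 = 12005/512;  g^inv = (512/12005) * [[2401/256, 0], [0, 5/2]]
first-kind symbols [ij,l] = (1/2)(d_i g_jl + d_j g_il - d_l g_ij): [xx,x] = E_x/2 = 1, [xx,y] = F_x - E_y/2 = 0, [xy,x] = E_y/2 = 0, [xy,y] = G_x/2 = 49/32, [yy,x] = F_y - G_x/2 = -49/32, [yy,y] = G_y/2 = 0
Gamma^x_ij = (G*[ij,x] - F*[ij,y])/(EG - F^2), Gamma^y_ij = (E*[ij,y] - F*[ij,x])/(EG - F^2)


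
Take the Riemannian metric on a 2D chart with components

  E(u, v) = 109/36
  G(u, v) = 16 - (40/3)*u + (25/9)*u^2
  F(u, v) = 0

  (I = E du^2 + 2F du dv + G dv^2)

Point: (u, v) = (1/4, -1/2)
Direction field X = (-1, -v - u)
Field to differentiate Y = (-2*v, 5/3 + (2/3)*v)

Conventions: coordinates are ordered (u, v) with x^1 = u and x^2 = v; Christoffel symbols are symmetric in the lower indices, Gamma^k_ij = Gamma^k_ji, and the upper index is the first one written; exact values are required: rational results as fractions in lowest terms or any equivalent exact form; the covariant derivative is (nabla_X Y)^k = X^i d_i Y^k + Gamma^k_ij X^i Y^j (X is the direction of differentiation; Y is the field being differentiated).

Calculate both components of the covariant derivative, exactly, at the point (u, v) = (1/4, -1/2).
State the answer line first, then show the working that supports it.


Answer: (nabla_X Y)^u = 103/654, (nabla_X Y)^v = 173/258

E = 109/36, F = 0, G = 1849/144 at the point
E_u = 0, E_v = 0, F_u = 0, F_v = 0, G_u = -215/18, G_v = 0
EG - F^2 = 201541/5184;  g^inv = (5184/201541) * [[1849/144, 0], [0, 109/36]]
first-kind symbols [ij,l] = (1/2)(d_i g_jl + d_j g_il - d_l g_ij): [uu,u] = E_u/2 = 0, [uu,v] = F_u - E_v/2 = 0, [uv,u] = E_v/2 = 0, [uv,v] = G_u/2 = -215/36, [vv,u] = F_v - G_u/2 = 215/36, [vv,v] = G_v/2 = 0
Gamma^u_ij = (G*[ij,u] - F*[ij,v])/(EG - F^2), Gamma^v_ij = (E*[ij,v] - F*[ij,u])/(EG - F^2)
Gamma_uuu = 0, Gamma_uuv = 0, Gamma_uvv = 215/109, Gamma_vuu = 0, Gamma_vuv = -20/43, Gamma_vvv = 0
X = (-1, 1/4), Y = (1, 4/3) at the point


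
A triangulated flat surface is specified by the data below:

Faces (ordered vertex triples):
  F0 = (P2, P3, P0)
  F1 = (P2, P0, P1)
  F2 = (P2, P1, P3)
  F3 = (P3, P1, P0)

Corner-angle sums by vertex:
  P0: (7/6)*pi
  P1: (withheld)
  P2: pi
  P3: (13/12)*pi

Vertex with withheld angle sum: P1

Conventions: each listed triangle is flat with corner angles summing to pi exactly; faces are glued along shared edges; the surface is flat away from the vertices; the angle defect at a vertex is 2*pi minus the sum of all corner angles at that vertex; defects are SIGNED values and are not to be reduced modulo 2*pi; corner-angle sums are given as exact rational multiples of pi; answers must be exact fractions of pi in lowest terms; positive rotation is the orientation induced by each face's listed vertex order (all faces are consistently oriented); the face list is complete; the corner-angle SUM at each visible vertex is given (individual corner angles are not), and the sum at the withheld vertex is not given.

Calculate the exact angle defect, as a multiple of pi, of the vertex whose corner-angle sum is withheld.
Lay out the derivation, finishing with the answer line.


V = 4, E = 6, F = 4; chi = V - E + F = 2
Gauss-Bonnet: total defect = 2*pi*chi = 4*pi; visible defects sum to (11/4)*pi

Answer: defect(P1) = (5/4)*pi
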